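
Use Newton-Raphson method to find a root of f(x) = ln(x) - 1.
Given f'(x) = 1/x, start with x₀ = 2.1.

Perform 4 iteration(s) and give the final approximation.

f(x) = ln(x) - 1
f'(x) = 1/x
x₀ = 2.1

Newton-Raphson formula: x_{n+1} = x_n - f(x_n)/f'(x_n)

Iteration 1:
  f(2.100000) = -0.258063
  f'(2.100000) = 0.476190
  x_1 = 2.100000 - (-0.258063)/0.476190 = 2.641932
Iteration 2:
  f(2.641932) = -0.028490
  f'(2.641932) = 0.378511
  x_2 = 2.641932 - (-0.028490)/0.378511 = 2.717199
Iteration 3:
  f(2.717199) = -0.000398
  f'(2.717199) = 0.368026
  x_3 = 2.717199 - (-0.000398)/0.368026 = 2.718282
Iteration 4:
  f(2.718282) = 0.000000
  f'(2.718282) = 0.367879
  x_4 = 2.718282 - 0.000000/0.367879 = 2.718282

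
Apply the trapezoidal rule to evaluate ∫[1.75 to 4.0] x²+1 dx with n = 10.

f(x) = x²+1
a = 1.75, b = 4.0, n = 10
h = (b - a)/n = 0.225000

Trapezoidal rule: (h/2)[f(x₀) + 2f(x₁) + 2f(x₂) + ... + f(xₙ)]

x_0 = 1.7500, f(x_0) = 4.062500, coefficient = 1
x_1 = 1.9750, f(x_1) = 4.900625, coefficient = 2
x_2 = 2.2000, f(x_2) = 5.840000, coefficient = 2
x_3 = 2.4250, f(x_3) = 6.880625, coefficient = 2
x_4 = 2.6500, f(x_4) = 8.022500, coefficient = 2
x_5 = 2.8750, f(x_5) = 9.265625, coefficient = 2
x_6 = 3.1000, f(x_6) = 10.610000, coefficient = 2
x_7 = 3.3250, f(x_7) = 12.055625, coefficient = 2
x_8 = 3.5500, f(x_8) = 13.602500, coefficient = 2
x_9 = 3.7750, f(x_9) = 15.250625, coefficient = 2
x_10 = 4.0000, f(x_10) = 17.000000, coefficient = 1

I ≈ (0.225000/2) × 193.918750 = 21.815859
Exact value: 21.796875
Error: 0.018984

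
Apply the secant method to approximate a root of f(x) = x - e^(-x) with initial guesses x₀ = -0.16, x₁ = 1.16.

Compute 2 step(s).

f(x) = x - e^(-x)
x₀ = -0.16, x₁ = 1.16

Secant formula: x_{n+1} = x_n - f(x_n)(x_n - x_{n-1})/(f(x_n) - f(x_{n-1}))

Iteration 1:
  f(-0.160000) = -1.333511
  f(1.160000) = 0.846514
  x_2 = 1.160000 - 0.846514×(1.160000 - (-0.160000))/(0.846514 - (-1.333511))
       = 0.647438
Iteration 2:
  f(1.160000) = 0.846514
  f(0.647438) = 0.124053
  x_3 = 0.647438 - 0.124053×(0.647438 - 1.160000)/(0.124053 - 0.846514)
       = 0.559427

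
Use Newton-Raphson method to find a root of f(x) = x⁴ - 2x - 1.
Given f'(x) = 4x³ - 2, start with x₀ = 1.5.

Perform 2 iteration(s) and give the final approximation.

f(x) = x⁴ - 2x - 1
f'(x) = 4x³ - 2
x₀ = 1.5

Newton-Raphson formula: x_{n+1} = x_n - f(x_n)/f'(x_n)

Iteration 1:
  f(1.500000) = 1.062500
  f'(1.500000) = 11.500000
  x_1 = 1.500000 - 1.062500/11.500000 = 1.407609
Iteration 2:
  f(1.407609) = 0.110579
  f'(1.407609) = 9.155931
  x_2 = 1.407609 - 0.110579/9.155931 = 1.395531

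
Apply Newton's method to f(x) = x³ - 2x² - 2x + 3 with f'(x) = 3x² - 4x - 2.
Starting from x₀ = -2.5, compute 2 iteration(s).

f(x) = x³ - 2x² - 2x + 3
f'(x) = 3x² - 4x - 2
x₀ = -2.5

Newton-Raphson formula: x_{n+1} = x_n - f(x_n)/f'(x_n)

Iteration 1:
  f(-2.500000) = -20.125000
  f'(-2.500000) = 26.750000
  x_1 = -2.500000 - (-20.125000)/26.750000 = -1.747664
Iteration 2:
  f(-1.747664) = -4.951266
  f'(-1.747664) = 14.153638
  x_2 = -1.747664 - (-4.951266)/14.153638 = -1.397841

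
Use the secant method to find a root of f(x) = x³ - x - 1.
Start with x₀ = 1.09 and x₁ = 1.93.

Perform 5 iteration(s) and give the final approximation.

f(x) = x³ - x - 1
x₀ = 1.09, x₁ = 1.93

Secant formula: x_{n+1} = x_n - f(x_n)(x_n - x_{n-1})/(f(x_n) - f(x_{n-1}))

Iteration 1:
  f(1.090000) = -0.794971
  f(1.930000) = 4.259057
  x_2 = 1.930000 - 4.259057×(1.930000 - 1.090000)/(4.259057 - (-0.794971))
       = 1.222127
Iteration 2:
  f(1.930000) = 4.259057
  f(1.222127) = -0.396764
  x_3 = 1.222127 - (-0.396764)×(1.222127 - 1.930000)/(-0.396764 - 4.259057)
       = 1.282451
Iteration 3:
  f(1.222127) = -0.396764
  f(1.282451) = -0.173227
  x_4 = 1.282451 - (-0.173227)×(1.282451 - 1.222127)/(-0.173227 - (-0.396764))
       = 1.329199
Iteration 4:
  f(1.282451) = -0.173227
  f(1.329199) = 0.019189
  x_5 = 1.329199 - 0.019189×(1.329199 - 1.282451)/(0.019189 - (-0.173227))
       = 1.324537
Iteration 5:
  f(1.329199) = 0.019189
  f(1.324537) = -0.000772
  x_6 = 1.324537 - (-0.000772)×(1.324537 - 1.329199)/(-0.000772 - 0.019189)
       = 1.324717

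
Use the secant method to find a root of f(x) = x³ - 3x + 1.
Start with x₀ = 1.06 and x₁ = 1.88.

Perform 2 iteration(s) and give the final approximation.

f(x) = x³ - 3x + 1
x₀ = 1.06, x₁ = 1.88

Secant formula: x_{n+1} = x_n - f(x_n)(x_n - x_{n-1})/(f(x_n) - f(x_{n-1}))

Iteration 1:
  f(1.060000) = -0.988984
  f(1.880000) = 2.004672
  x_2 = 1.880000 - 2.004672×(1.880000 - 1.060000)/(2.004672 - (-0.988984))
       = 1.330895
Iteration 2:
  f(1.880000) = 2.004672
  f(1.330895) = -0.635295
  x_3 = 1.330895 - (-0.635295)×(1.330895 - 1.880000)/(-0.635295 - 2.004672)
       = 1.463035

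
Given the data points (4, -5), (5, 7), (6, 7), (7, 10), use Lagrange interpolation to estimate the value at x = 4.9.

Lagrange interpolation formula:
P(x) = Σ yᵢ × Lᵢ(x)
where Lᵢ(x) = Π_{j≠i} (x - xⱼ)/(xᵢ - xⱼ)

L_0(4.9) = (4.9 - 5)/(4 - 5) × (4.9 - 6)/(4 - 6) × (4.9 - 7)/(4 - 7) = 0.038500
L_1(4.9) = (4.9 - 4)/(5 - 4) × (4.9 - 6)/(5 - 6) × (4.9 - 7)/(5 - 7) = 1.039500
L_2(4.9) = (4.9 - 4)/(6 - 4) × (4.9 - 5)/(6 - 5) × (4.9 - 7)/(6 - 7) = -0.094500
L_3(4.9) = (4.9 - 4)/(7 - 4) × (4.9 - 5)/(7 - 5) × (4.9 - 6)/(7 - 6) = 0.016500

P(4.9) = (-5)×L_0(4.9) + 7×L_1(4.9) + 7×L_2(4.9) + 10×L_3(4.9)
P(4.9) = 6.587500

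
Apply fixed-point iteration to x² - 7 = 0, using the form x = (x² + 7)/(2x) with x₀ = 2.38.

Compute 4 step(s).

Equation: x² - 7 = 0
Fixed-point form: x = (x² + 7)/(2x)
x₀ = 2.38

x_1 = g(2.380000) = 2.660588
x_2 = g(2.660588) = 2.645793
x_3 = g(2.645793) = 2.645751
x_4 = g(2.645751) = 2.645751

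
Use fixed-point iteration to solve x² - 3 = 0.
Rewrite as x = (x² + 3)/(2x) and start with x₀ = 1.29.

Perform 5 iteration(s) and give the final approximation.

Equation: x² - 3 = 0
Fixed-point form: x = (x² + 3)/(2x)
x₀ = 1.29

x_1 = g(1.290000) = 1.807791
x_2 = g(1.807791) = 1.733637
x_3 = g(1.733637) = 1.732052
x_4 = g(1.732052) = 1.732051
x_5 = g(1.732051) = 1.732051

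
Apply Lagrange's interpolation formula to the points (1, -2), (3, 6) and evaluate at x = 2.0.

Lagrange interpolation formula:
P(x) = Σ yᵢ × Lᵢ(x)
where Lᵢ(x) = Π_{j≠i} (x - xⱼ)/(xᵢ - xⱼ)

L_0(2.0) = (2.0 - 3)/(1 - 3) = 0.500000
L_1(2.0) = (2.0 - 1)/(3 - 1) = 0.500000

P(2.0) = (-2)×L_0(2.0) + 6×L_1(2.0)
P(2.0) = 2.000000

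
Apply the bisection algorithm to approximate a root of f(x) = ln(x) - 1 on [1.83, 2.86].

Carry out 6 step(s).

f(x) = ln(x) - 1
Initial interval: [1.83, 2.86]

Iteration 1:
  c_1 = (1.830000 + 2.860000)/2 = 2.345000
  f(c_1) = f(2.345000) = -0.147715
  f(a) × f(c) ≥ 0, new interval: [2.345000, 2.860000]
Iteration 2:
  c_2 = (2.345000 + 2.860000)/2 = 2.602500
  f(c_2) = f(2.602500) = -0.043527
  f(a) × f(c) ≥ 0, new interval: [2.602500, 2.860000]
Iteration 3:
  c_3 = (2.602500 + 2.860000)/2 = 2.731250
  f(c_3) = f(2.731250) = 0.004759
  f(a) × f(c) < 0, new interval: [2.602500, 2.731250]
Iteration 4:
  c_4 = (2.602500 + 2.731250)/2 = 2.666875
  f(c_4) = f(2.666875) = -0.019093
  f(a) × f(c) ≥ 0, new interval: [2.666875, 2.731250]
Iteration 5:
  c_5 = (2.666875 + 2.731250)/2 = 2.699063
  f(c_5) = f(2.699063) = -0.007096
  f(a) × f(c) ≥ 0, new interval: [2.699063, 2.731250]
Iteration 6:
  c_6 = (2.699063 + 2.731250)/2 = 2.715156
  f(c_6) = f(2.715156) = -0.001150
  f(a) × f(c) ≥ 0, new interval: [2.715156, 2.731250]

After 6 iteration(s), the approximation is c_6 = 2.715156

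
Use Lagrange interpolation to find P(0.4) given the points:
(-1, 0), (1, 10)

Lagrange interpolation formula:
P(x) = Σ yᵢ × Lᵢ(x)
where Lᵢ(x) = Π_{j≠i} (x - xⱼ)/(xᵢ - xⱼ)

L_0(0.4) = (0.4 - 1)/(-1 - 1) = 0.300000
L_1(0.4) = (0.4 - (-1))/(1 - (-1)) = 0.700000

P(0.4) = 0×L_0(0.4) + 10×L_1(0.4)
P(0.4) = 7.000000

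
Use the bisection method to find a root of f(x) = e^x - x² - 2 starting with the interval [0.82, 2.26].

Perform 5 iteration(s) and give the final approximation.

f(x) = e^x - x² - 2
Initial interval: [0.82, 2.26]

Iteration 1:
  c_1 = (0.820000 + 2.260000)/2 = 1.540000
  f(c_1) = f(1.540000) = 0.292990
  f(a) × f(c) < 0, new interval: [0.820000, 1.540000]
Iteration 2:
  c_2 = (0.820000 + 1.540000)/2 = 1.180000
  f(c_2) = f(1.180000) = -0.138026
  f(a) × f(c) ≥ 0, new interval: [1.180000, 1.540000]
Iteration 3:
  c_3 = (1.180000 + 1.540000)/2 = 1.360000
  f(c_3) = f(1.360000) = 0.046593
  f(a) × f(c) < 0, new interval: [1.180000, 1.360000]
Iteration 4:
  c_4 = (1.180000 + 1.360000)/2 = 1.270000
  f(c_4) = f(1.270000) = -0.052047
  f(a) × f(c) ≥ 0, new interval: [1.270000, 1.360000]
Iteration 5:
  c_5 = (1.270000 + 1.360000)/2 = 1.315000
  f(c_5) = f(1.315000) = -0.004474
  f(a) × f(c) ≥ 0, new interval: [1.315000, 1.360000]

After 5 iteration(s), the approximation is c_5 = 1.315000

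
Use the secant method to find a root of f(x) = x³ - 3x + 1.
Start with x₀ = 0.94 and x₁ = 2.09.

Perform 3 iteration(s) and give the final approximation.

f(x) = x³ - 3x + 1
x₀ = 0.94, x₁ = 2.09

Secant formula: x_{n+1} = x_n - f(x_n)(x_n - x_{n-1})/(f(x_n) - f(x_{n-1}))

Iteration 1:
  f(0.940000) = -0.989416
  f(2.090000) = 3.859329
  x_2 = 2.090000 - 3.859329×(2.090000 - 0.940000)/(3.859329 - (-0.989416))
       = 1.174665
Iteration 2:
  f(2.090000) = 3.859329
  f(1.174665) = -0.903148
  x_3 = 1.174665 - (-0.903148)×(1.174665 - 2.090000)/(-0.903148 - 3.859329)
       = 1.348247
Iteration 3:
  f(1.174665) = -0.903148
  f(1.348247) = -0.593938
  x_4 = 1.348247 - (-0.593938)×(1.348247 - 1.174665)/(-0.593938 - (-0.903148))
       = 1.681668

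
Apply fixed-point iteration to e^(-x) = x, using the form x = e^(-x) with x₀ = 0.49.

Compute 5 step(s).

Equation: e^(-x) = x
Fixed-point form: x = e^(-x)
x₀ = 0.49

x_1 = g(0.490000) = 0.612626
x_2 = g(0.612626) = 0.541926
x_3 = g(0.541926) = 0.581627
x_4 = g(0.581627) = 0.558988
x_5 = g(0.558988) = 0.571787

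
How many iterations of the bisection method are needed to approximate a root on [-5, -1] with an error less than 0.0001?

We need (b-a)/2^n ≤ 0.0001
(-1 - (-5))/2^n ≤ 0.0001
4/2^n ≤ 0.0001
2^n ≥ 40000
n ≥ log₂(40000) = 15.29
n ≥ 16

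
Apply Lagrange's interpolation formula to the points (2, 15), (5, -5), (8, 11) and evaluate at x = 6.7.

Lagrange interpolation formula:
P(x) = Σ yᵢ × Lᵢ(x)
where Lᵢ(x) = Π_{j≠i} (x - xⱼ)/(xᵢ - xⱼ)

L_0(6.7) = (6.7 - 5)/(2 - 5) × (6.7 - 8)/(2 - 8) = -0.122778
L_1(6.7) = (6.7 - 2)/(5 - 2) × (6.7 - 8)/(5 - 8) = 0.678889
L_2(6.7) = (6.7 - 2)/(8 - 2) × (6.7 - 5)/(8 - 5) = 0.443889

P(6.7) = 15×L_0(6.7) + (-5)×L_1(6.7) + 11×L_2(6.7)
P(6.7) = -0.353333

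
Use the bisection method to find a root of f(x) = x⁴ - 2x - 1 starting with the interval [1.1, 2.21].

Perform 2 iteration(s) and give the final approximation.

f(x) = x⁴ - 2x - 1
Initial interval: [1.1, 2.21]

Iteration 1:
  c_1 = (1.100000 + 2.210000)/2 = 1.655000
  f(c_1) = f(1.655000) = 3.192258
  f(a) × f(c) < 0, new interval: [1.100000, 1.655000]
Iteration 2:
  c_2 = (1.100000 + 1.655000)/2 = 1.377500
  f(c_2) = f(1.377500) = -0.154470
  f(a) × f(c) ≥ 0, new interval: [1.377500, 1.655000]

After 2 iteration(s), the approximation is c_2 = 1.377500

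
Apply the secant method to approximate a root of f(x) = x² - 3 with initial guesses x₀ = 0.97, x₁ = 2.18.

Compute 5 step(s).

f(x) = x² - 3
x₀ = 0.97, x₁ = 2.18

Secant formula: x_{n+1} = x_n - f(x_n)(x_n - x_{n-1})/(f(x_n) - f(x_{n-1}))

Iteration 1:
  f(0.970000) = -2.059100
  f(2.180000) = 1.752400
  x_2 = 2.180000 - 1.752400×(2.180000 - 0.970000)/(1.752400 - (-2.059100))
       = 1.623683
Iteration 2:
  f(2.180000) = 1.752400
  f(1.623683) = -0.363655
  x_3 = 1.623683 - (-0.363655)×(1.623683 - 2.180000)/(-0.363655 - 1.752400)
       = 1.719289
Iteration 3:
  f(1.623683) = -0.363655
  f(1.719289) = -0.044047
  x_4 = 1.719289 - (-0.044047)×(1.719289 - 1.623683)/(-0.044047 - (-0.363655))
       = 1.732465
Iteration 4:
  f(1.719289) = -0.044047
  f(1.732465) = 0.001433
  x_5 = 1.732465 - 0.001433×(1.732465 - 1.719289)/(0.001433 - (-0.044047))
       = 1.732049
Iteration 5:
  f(1.732465) = 0.001433
  f(1.732049) = -0.000005
  x_6 = 1.732049 - (-0.000005)×(1.732049 - 1.732465)/(-0.000005 - 0.001433)
       = 1.732051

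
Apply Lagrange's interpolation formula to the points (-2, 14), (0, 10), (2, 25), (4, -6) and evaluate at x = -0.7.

Lagrange interpolation formula:
P(x) = Σ yᵢ × Lᵢ(x)
where Lᵢ(x) = Π_{j≠i} (x - xⱼ)/(xᵢ - xⱼ)

L_0(-0.7) = (-0.7 - 0)/(-2 - 0) × (-0.7 - 2)/(-2 - 2) × (-0.7 - 4)/(-2 - 4) = 0.185062
L_1(-0.7) = (-0.7 - (-2))/(0 - (-2)) × (-0.7 - 2)/(0 - 2) × (-0.7 - 4)/(0 - 4) = 1.031063
L_2(-0.7) = (-0.7 - (-2))/(2 - (-2)) × (-0.7 - 0)/(2 - 0) × (-0.7 - 4)/(2 - 4) = -0.267313
L_3(-0.7) = (-0.7 - (-2))/(4 - (-2)) × (-0.7 - 0)/(4 - 0) × (-0.7 - 2)/(4 - 2) = 0.051188

P(-0.7) = 14×L_0(-0.7) + 10×L_1(-0.7) + 25×L_2(-0.7) + (-6)×L_3(-0.7)
P(-0.7) = 5.911563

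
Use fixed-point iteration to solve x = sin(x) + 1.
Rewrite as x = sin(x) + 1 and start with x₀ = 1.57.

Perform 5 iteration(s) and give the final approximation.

Equation: x = sin(x) + 1
Fixed-point form: x = sin(x) + 1
x₀ = 1.57

x_1 = g(1.570000) = 2.000000
x_2 = g(2.000000) = 1.909298
x_3 = g(1.909298) = 1.943253
x_4 = g(1.943253) = 1.931436
x_5 = g(1.931436) = 1.935671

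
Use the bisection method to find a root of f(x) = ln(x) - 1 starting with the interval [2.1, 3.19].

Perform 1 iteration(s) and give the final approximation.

f(x) = ln(x) - 1
Initial interval: [2.1, 3.19]

Iteration 1:
  c_1 = (2.100000 + 3.190000)/2 = 2.645000
  f(c_1) = f(2.645000) = -0.027329
  f(a) × f(c) ≥ 0, new interval: [2.645000, 3.190000]

After 1 iteration(s), the approximation is c_1 = 2.645000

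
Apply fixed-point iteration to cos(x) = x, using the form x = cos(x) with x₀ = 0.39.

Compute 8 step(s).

Equation: cos(x) = x
Fixed-point form: x = cos(x)
x₀ = 0.39

x_1 = g(0.390000) = 0.924909
x_2 = g(0.924909) = 0.601907
x_3 = g(0.601907) = 0.824257
x_4 = g(0.824257) = 0.679102
x_5 = g(0.679102) = 0.778137
x_6 = g(0.778137) = 0.712223
x_7 = g(0.712223) = 0.756911
x_8 = g(0.756911) = 0.726960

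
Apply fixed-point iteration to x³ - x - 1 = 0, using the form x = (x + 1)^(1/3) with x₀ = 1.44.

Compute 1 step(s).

Equation: x³ - x - 1 = 0
Fixed-point form: x = (x + 1)^(1/3)
x₀ = 1.44

x_1 = g(1.440000) = 1.346263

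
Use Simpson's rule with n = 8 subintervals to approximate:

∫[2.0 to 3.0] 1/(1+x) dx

f(x) = 1/(1+x)
a = 2.0, b = 3.0, n = 8
h = (b - a)/n = 0.125000

Simpson's rule: (h/3)[f(x₀) + 4f(x₁) + 2f(x₂) + ... + f(xₙ)]

x_0 = 2.0000, f(x_0) = 0.333333, coefficient = 1
x_1 = 2.1250, f(x_1) = 0.320000, coefficient = 4
x_2 = 2.2500, f(x_2) = 0.307692, coefficient = 2
x_3 = 2.3750, f(x_3) = 0.296296, coefficient = 4
x_4 = 2.5000, f(x_4) = 0.285714, coefficient = 2
x_5 = 2.6250, f(x_5) = 0.275862, coefficient = 4
x_6 = 2.7500, f(x_6) = 0.266667, coefficient = 2
x_7 = 2.8750, f(x_7) = 0.258065, coefficient = 4
x_8 = 3.0000, f(x_8) = 0.250000, coefficient = 1

I ≈ (0.125000/3) × 6.904371 = 0.287682
Exact value: 0.287682
Error: 0.000000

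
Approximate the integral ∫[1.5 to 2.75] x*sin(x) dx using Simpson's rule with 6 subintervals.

f(x) = x*sin(x)
a = 1.5, b = 2.75, n = 6
h = (b - a)/n = 0.208333

Simpson's rule: (h/3)[f(x₀) + 4f(x₁) + 2f(x₂) + ... + f(xₙ)]

x_0 = 1.5000, f(x_0) = 1.496242, coefficient = 1
x_1 = 1.7083, f(x_1) = 1.692201, coefficient = 4
x_2 = 1.9167, f(x_2) = 1.803163, coefficient = 2
x_3 = 2.1250, f(x_3) = 1.806930, coefficient = 4
x_4 = 2.3333, f(x_4) = 1.687200, coefficient = 2
x_5 = 2.5417, f(x_5) = 1.434978, coefficient = 4
x_6 = 2.7500, f(x_6) = 1.049568, coefficient = 1

I ≈ (0.208333/3) × 29.262970 = 2.032151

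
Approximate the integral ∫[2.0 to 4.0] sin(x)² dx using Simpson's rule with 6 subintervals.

f(x) = sin(x)²
a = 2.0, b = 4.0, n = 6
h = (b - a)/n = 0.333333

Simpson's rule: (h/3)[f(x₀) + 4f(x₁) + 2f(x₂) + ... + f(xₙ)]

x_0 = 2.0000, f(x_0) = 0.826822, coefficient = 1
x_1 = 2.3333, f(x_1) = 0.522853, coefficient = 4
x_2 = 2.6667, f(x_2) = 0.209098, coefficient = 2
x_3 = 3.0000, f(x_3) = 0.019915, coefficient = 4
x_4 = 3.3333, f(x_4) = 0.036316, coefficient = 2
x_5 = 3.6667, f(x_5) = 0.251279, coefficient = 4
x_6 = 4.0000, f(x_6) = 0.572750, coefficient = 1

I ≈ (0.333333/3) × 5.066588 = 0.562954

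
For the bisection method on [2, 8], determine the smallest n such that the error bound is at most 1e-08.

We need (b-a)/2^n ≤ 1e-08
(8 - 2)/2^n ≤ 1e-08
6/2^n ≤ 1e-08
2^n ≥ 600000000
n ≥ log₂(600000000) = 29.16
n ≥ 30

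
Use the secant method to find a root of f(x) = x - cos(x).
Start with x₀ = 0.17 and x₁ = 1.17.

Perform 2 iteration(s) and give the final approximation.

f(x) = x - cos(x)
x₀ = 0.17, x₁ = 1.17

Secant formula: x_{n+1} = x_n - f(x_n)(x_n - x_{n-1})/(f(x_n) - f(x_{n-1}))

Iteration 1:
  f(0.170000) = -0.815585
  f(1.170000) = 0.779848
  x_2 = 1.170000 - 0.779848×(1.170000 - 0.170000)/(0.779848 - (-0.815585))
       = 0.681200
Iteration 2:
  f(1.170000) = 0.779848
  f(0.681200) = -0.095618
  x_3 = 0.681200 - (-0.095618)×(0.681200 - 1.170000)/(-0.095618 - 0.779848)
       = 0.734586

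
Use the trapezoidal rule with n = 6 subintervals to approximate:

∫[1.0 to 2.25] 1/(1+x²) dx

f(x) = 1/(1+x²)
a = 1.0, b = 2.25, n = 6
h = (b - a)/n = 0.208333

Trapezoidal rule: (h/2)[f(x₀) + 2f(x₁) + 2f(x₂) + ... + f(xₙ)]

x_0 = 1.0000, f(x_0) = 0.500000, coefficient = 1
x_1 = 1.2083, f(x_1) = 0.406493, coefficient = 2
x_2 = 1.4167, f(x_2) = 0.332564, coefficient = 2
x_3 = 1.6250, f(x_3) = 0.274678, coefficient = 2
x_4 = 1.8333, f(x_4) = 0.229299, coefficient = 2
x_5 = 2.0417, f(x_5) = 0.193483, coefficient = 2
x_6 = 2.2500, f(x_6) = 0.164948, coefficient = 1

I ≈ (0.208333/2) × 3.537982 = 0.368540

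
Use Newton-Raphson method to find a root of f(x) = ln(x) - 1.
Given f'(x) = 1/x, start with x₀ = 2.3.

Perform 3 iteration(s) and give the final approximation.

f(x) = ln(x) - 1
f'(x) = 1/x
x₀ = 2.3

Newton-Raphson formula: x_{n+1} = x_n - f(x_n)/f'(x_n)

Iteration 1:
  f(2.300000) = -0.167091
  f'(2.300000) = 0.434783
  x_1 = 2.300000 - (-0.167091)/0.434783 = 2.684309
Iteration 2:
  f(2.684309) = -0.012577
  f'(2.684309) = 0.372535
  x_2 = 2.684309 - (-0.012577)/0.372535 = 2.718069
Iteration 3:
  f(2.718069) = -0.000078
  f'(2.718069) = 0.367908
  x_3 = 2.718069 - (-0.000078)/0.367908 = 2.718282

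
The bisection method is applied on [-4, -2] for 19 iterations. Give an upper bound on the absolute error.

Bisection error bound: |error| ≤ (b-a)/2^n
|error| ≤ (-2 - (-4))/2^19 = 2/2^19
|error| ≤ 0.0000038147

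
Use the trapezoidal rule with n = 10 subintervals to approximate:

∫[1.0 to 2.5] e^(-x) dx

f(x) = e^(-x)
a = 1.0, b = 2.5, n = 10
h = (b - a)/n = 0.150000

Trapezoidal rule: (h/2)[f(x₀) + 2f(x₁) + 2f(x₂) + ... + f(xₙ)]

x_0 = 1.0000, f(x_0) = 0.367879, coefficient = 1
x_1 = 1.1500, f(x_1) = 0.316637, coefficient = 2
x_2 = 1.3000, f(x_2) = 0.272532, coefficient = 2
x_3 = 1.4500, f(x_3) = 0.234570, coefficient = 2
x_4 = 1.6000, f(x_4) = 0.201897, coefficient = 2
x_5 = 1.7500, f(x_5) = 0.173774, coefficient = 2
x_6 = 1.9000, f(x_6) = 0.149569, coefficient = 2
x_7 = 2.0500, f(x_7) = 0.128735, coefficient = 2
x_8 = 2.2000, f(x_8) = 0.110803, coefficient = 2
x_9 = 2.3500, f(x_9) = 0.095369, coefficient = 2
x_10 = 2.5000, f(x_10) = 0.082085, coefficient = 1

I ≈ (0.150000/2) × 3.817735 = 0.286330
Exact value: 0.285794
Error: 0.000536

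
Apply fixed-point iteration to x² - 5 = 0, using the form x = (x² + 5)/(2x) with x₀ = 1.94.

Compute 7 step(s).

Equation: x² - 5 = 0
Fixed-point form: x = (x² + 5)/(2x)
x₀ = 1.94

x_1 = g(1.940000) = 2.258660
x_2 = g(2.258660) = 2.236181
x_3 = g(2.236181) = 2.236068
x_4 = g(2.236068) = 2.236068
x_5 = g(2.236068) = 2.236068
x_6 = g(2.236068) = 2.236068
x_7 = g(2.236068) = 2.236068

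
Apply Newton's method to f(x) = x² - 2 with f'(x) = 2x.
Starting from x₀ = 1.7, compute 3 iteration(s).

f(x) = x² - 2
f'(x) = 2x
x₀ = 1.7

Newton-Raphson formula: x_{n+1} = x_n - f(x_n)/f'(x_n)

Iteration 1:
  f(1.700000) = 0.890000
  f'(1.700000) = 3.400000
  x_1 = 1.700000 - 0.890000/3.400000 = 1.438235
Iteration 2:
  f(1.438235) = 0.068521
  f'(1.438235) = 2.876471
  x_2 = 1.438235 - 0.068521/2.876471 = 1.414414
Iteration 3:
  f(1.414414) = 0.000567
  f'(1.414414) = 2.828828
  x_3 = 1.414414 - 0.000567/2.828828 = 1.414214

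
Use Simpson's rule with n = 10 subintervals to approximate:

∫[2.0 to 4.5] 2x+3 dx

f(x) = 2x+3
a = 2.0, b = 4.5, n = 10
h = (b - a)/n = 0.250000

Simpson's rule: (h/3)[f(x₀) + 4f(x₁) + 2f(x₂) + ... + f(xₙ)]

x_0 = 2.0000, f(x_0) = 7.000000, coefficient = 1
x_1 = 2.2500, f(x_1) = 7.500000, coefficient = 4
x_2 = 2.5000, f(x_2) = 8.000000, coefficient = 2
x_3 = 2.7500, f(x_3) = 8.500000, coefficient = 4
x_4 = 3.0000, f(x_4) = 9.000000, coefficient = 2
x_5 = 3.2500, f(x_5) = 9.500000, coefficient = 4
x_6 = 3.5000, f(x_6) = 10.000000, coefficient = 2
x_7 = 3.7500, f(x_7) = 10.500000, coefficient = 4
x_8 = 4.0000, f(x_8) = 11.000000, coefficient = 2
x_9 = 4.2500, f(x_9) = 11.500000, coefficient = 4
x_10 = 4.5000, f(x_10) = 12.000000, coefficient = 1

I ≈ (0.250000/3) × 285.000000 = 23.750000
Exact value: 23.750000
Error: 0.000000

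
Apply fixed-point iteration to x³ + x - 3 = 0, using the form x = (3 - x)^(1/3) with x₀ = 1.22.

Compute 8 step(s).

Equation: x³ + x - 3 = 0
Fixed-point form: x = (3 - x)^(1/3)
x₀ = 1.22

x_1 = g(1.220000) = 1.211918
x_2 = g(1.211918) = 1.213750
x_3 = g(1.213750) = 1.213335
x_4 = g(1.213335) = 1.213429
x_5 = g(1.213429) = 1.213408
x_6 = g(1.213408) = 1.213413
x_7 = g(1.213413) = 1.213411
x_8 = g(1.213411) = 1.213412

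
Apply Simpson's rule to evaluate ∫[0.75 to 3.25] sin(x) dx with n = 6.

f(x) = sin(x)
a = 0.75, b = 3.25, n = 6
h = (b - a)/n = 0.416667

Simpson's rule: (h/3)[f(x₀) + 4f(x₁) + 2f(x₂) + ... + f(xₙ)]

x_0 = 0.7500, f(x_0) = 0.681639, coefficient = 1
x_1 = 1.1667, f(x_1) = 0.919445, coefficient = 4
x_2 = 1.5833, f(x_2) = 0.999921, coefficient = 2
x_3 = 2.0000, f(x_3) = 0.909297, coefficient = 4
x_4 = 2.4167, f(x_4) = 0.663080, coefficient = 2
x_5 = 2.8333, f(x_5) = 0.303400, coefficient = 4
x_6 = 3.2500, f(x_6) = -0.108195, coefficient = 1

I ≈ (0.416667/3) × 12.428018 = 1.726114
Exact value: 1.725819
Error: 0.000295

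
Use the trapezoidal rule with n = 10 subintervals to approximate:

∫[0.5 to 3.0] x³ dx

f(x) = x³
a = 0.5, b = 3.0, n = 10
h = (b - a)/n = 0.250000

Trapezoidal rule: (h/2)[f(x₀) + 2f(x₁) + 2f(x₂) + ... + f(xₙ)]

x_0 = 0.5000, f(x_0) = 0.125000, coefficient = 1
x_1 = 0.7500, f(x_1) = 0.421875, coefficient = 2
x_2 = 1.0000, f(x_2) = 1.000000, coefficient = 2
x_3 = 1.2500, f(x_3) = 1.953125, coefficient = 2
x_4 = 1.5000, f(x_4) = 3.375000, coefficient = 2
x_5 = 1.7500, f(x_5) = 5.359375, coefficient = 2
x_6 = 2.0000, f(x_6) = 8.000000, coefficient = 2
x_7 = 2.2500, f(x_7) = 11.390625, coefficient = 2
x_8 = 2.5000, f(x_8) = 15.625000, coefficient = 2
x_9 = 2.7500, f(x_9) = 20.796875, coefficient = 2
x_10 = 3.0000, f(x_10) = 27.000000, coefficient = 1

I ≈ (0.250000/2) × 162.968750 = 20.371094
Exact value: 20.234375
Error: 0.136719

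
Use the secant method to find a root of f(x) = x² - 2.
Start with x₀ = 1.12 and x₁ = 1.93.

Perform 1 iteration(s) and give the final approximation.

f(x) = x² - 2
x₀ = 1.12, x₁ = 1.93

Secant formula: x_{n+1} = x_n - f(x_n)(x_n - x_{n-1})/(f(x_n) - f(x_{n-1}))

Iteration 1:
  f(1.120000) = -0.745600
  f(1.930000) = 1.724900
  x_2 = 1.930000 - 1.724900×(1.930000 - 1.120000)/(1.724900 - (-0.745600))
       = 1.364459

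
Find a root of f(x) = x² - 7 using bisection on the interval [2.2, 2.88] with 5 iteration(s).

f(x) = x² - 7
Initial interval: [2.2, 2.88]

Iteration 1:
  c_1 = (2.200000 + 2.880000)/2 = 2.540000
  f(c_1) = f(2.540000) = -0.548400
  f(a) × f(c) ≥ 0, new interval: [2.540000, 2.880000]
Iteration 2:
  c_2 = (2.540000 + 2.880000)/2 = 2.710000
  f(c_2) = f(2.710000) = 0.344100
  f(a) × f(c) < 0, new interval: [2.540000, 2.710000]
Iteration 3:
  c_3 = (2.540000 + 2.710000)/2 = 2.625000
  f(c_3) = f(2.625000) = -0.109375
  f(a) × f(c) ≥ 0, new interval: [2.625000, 2.710000]
Iteration 4:
  c_4 = (2.625000 + 2.710000)/2 = 2.667500
  f(c_4) = f(2.667500) = 0.115556
  f(a) × f(c) < 0, new interval: [2.625000, 2.667500]
Iteration 5:
  c_5 = (2.625000 + 2.667500)/2 = 2.646250
  f(c_5) = f(2.646250) = 0.002639
  f(a) × f(c) < 0, new interval: [2.625000, 2.646250]

After 5 iteration(s), the approximation is c_5 = 2.646250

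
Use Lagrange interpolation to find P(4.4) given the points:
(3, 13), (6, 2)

Lagrange interpolation formula:
P(x) = Σ yᵢ × Lᵢ(x)
where Lᵢ(x) = Π_{j≠i} (x - xⱼ)/(xᵢ - xⱼ)

L_0(4.4) = (4.4 - 6)/(3 - 6) = 0.533333
L_1(4.4) = (4.4 - 3)/(6 - 3) = 0.466667

P(4.4) = 13×L_0(4.4) + 2×L_1(4.4)
P(4.4) = 7.866667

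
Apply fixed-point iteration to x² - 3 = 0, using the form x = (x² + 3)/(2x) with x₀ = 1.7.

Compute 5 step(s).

Equation: x² - 3 = 0
Fixed-point form: x = (x² + 3)/(2x)
x₀ = 1.7

x_1 = g(1.700000) = 1.732353
x_2 = g(1.732353) = 1.732051
x_3 = g(1.732051) = 1.732051
x_4 = g(1.732051) = 1.732051
x_5 = g(1.732051) = 1.732051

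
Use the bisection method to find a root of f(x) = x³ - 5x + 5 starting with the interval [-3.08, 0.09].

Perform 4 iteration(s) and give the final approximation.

f(x) = x³ - 5x + 5
Initial interval: [-3.08, 0.09]

Iteration 1:
  c_1 = (-3.080000 + 0.090000)/2 = -1.495000
  f(c_1) = f(-1.495000) = 9.133638
  f(a) × f(c) < 0, new interval: [-3.080000, -1.495000]
Iteration 2:
  c_2 = (-3.080000 + (-1.495000))/2 = -2.287500
  f(c_2) = f(-2.287500) = 4.467799
  f(a) × f(c) < 0, new interval: [-3.080000, -2.287500]
Iteration 3:
  c_3 = (-3.080000 + (-2.287500))/2 = -2.683750
  f(c_3) = f(-2.683750) = -0.910997
  f(a) × f(c) ≥ 0, new interval: [-2.683750, -2.287500]
Iteration 4:
  c_4 = (-2.683750 + (-2.287500))/2 = -2.485625
  f(c_4) = f(-2.485625) = 2.071109
  f(a) × f(c) < 0, new interval: [-2.683750, -2.485625]

After 4 iteration(s), the approximation is c_4 = -2.485625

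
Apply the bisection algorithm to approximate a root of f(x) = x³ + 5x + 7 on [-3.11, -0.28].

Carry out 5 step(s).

f(x) = x³ + 5x + 7
Initial interval: [-3.11, -0.28]

Iteration 1:
  c_1 = (-3.110000 + (-0.280000))/2 = -1.695000
  f(c_1) = f(-1.695000) = -6.344777
  f(a) × f(c) ≥ 0, new interval: [-1.695000, -0.280000]
Iteration 2:
  c_2 = (-1.695000 + (-0.280000))/2 = -0.987500
  f(c_2) = f(-0.987500) = 1.099533
  f(a) × f(c) < 0, new interval: [-1.695000, -0.987500]
Iteration 3:
  c_3 = (-1.695000 + (-0.987500))/2 = -1.341250
  f(c_3) = f(-1.341250) = -2.119094
  f(a) × f(c) ≥ 0, new interval: [-1.341250, -0.987500]
Iteration 4:
  c_4 = (-1.341250 + (-0.987500))/2 = -1.164375
  f(c_4) = f(-1.164375) = -0.400499
  f(a) × f(c) ≥ 0, new interval: [-1.164375, -0.987500]
Iteration 5:
  c_5 = (-1.164375 + (-0.987500))/2 = -1.075937
  f(c_5) = f(-1.075937) = 0.374763
  f(a) × f(c) < 0, new interval: [-1.164375, -1.075937]

After 5 iteration(s), the approximation is c_5 = -1.075937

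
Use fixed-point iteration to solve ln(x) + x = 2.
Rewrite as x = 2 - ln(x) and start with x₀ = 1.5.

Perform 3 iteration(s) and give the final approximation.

Equation: ln(x) + x = 2
Fixed-point form: x = 2 - ln(x)
x₀ = 1.5

x_1 = g(1.500000) = 1.594535
x_2 = g(1.594535) = 1.533418
x_3 = g(1.533418) = 1.572501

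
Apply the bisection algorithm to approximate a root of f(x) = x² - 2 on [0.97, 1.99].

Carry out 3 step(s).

f(x) = x² - 2
Initial interval: [0.97, 1.99]

Iteration 1:
  c_1 = (0.970000 + 1.990000)/2 = 1.480000
  f(c_1) = f(1.480000) = 0.190400
  f(a) × f(c) < 0, new interval: [0.970000, 1.480000]
Iteration 2:
  c_2 = (0.970000 + 1.480000)/2 = 1.225000
  f(c_2) = f(1.225000) = -0.499375
  f(a) × f(c) ≥ 0, new interval: [1.225000, 1.480000]
Iteration 3:
  c_3 = (1.225000 + 1.480000)/2 = 1.352500
  f(c_3) = f(1.352500) = -0.170744
  f(a) × f(c) ≥ 0, new interval: [1.352500, 1.480000]

After 3 iteration(s), the approximation is c_3 = 1.352500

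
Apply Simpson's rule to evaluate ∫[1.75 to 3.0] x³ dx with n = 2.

f(x) = x³
a = 1.75, b = 3.0, n = 2
h = (b - a)/n = 0.625000

Simpson's rule: (h/3)[f(x₀) + 4f(x₁) + 2f(x₂) + ... + f(xₙ)]

x_0 = 1.7500, f(x_0) = 5.359375, coefficient = 1
x_1 = 2.3750, f(x_1) = 13.396484, coefficient = 4
x_2 = 3.0000, f(x_2) = 27.000000, coefficient = 1

I ≈ (0.625000/3) × 85.945312 = 17.905273
Exact value: 17.905273
Error: 0.000000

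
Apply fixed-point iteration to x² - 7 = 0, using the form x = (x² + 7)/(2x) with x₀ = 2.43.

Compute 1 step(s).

Equation: x² - 7 = 0
Fixed-point form: x = (x² + 7)/(2x)
x₀ = 2.43

x_1 = g(2.430000) = 2.655329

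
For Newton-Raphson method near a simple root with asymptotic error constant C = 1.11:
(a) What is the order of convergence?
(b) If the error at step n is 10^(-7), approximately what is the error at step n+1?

(a) Newton-Raphson has quadratic (order 2) convergence near simple roots.
    This means |e_{n+1}| ≈ C|e_n|².

(b) With |e_n| = 10^(-7) and C = 1.11:
    |e_{n+1}| ≈ 1.11 × (10^(-7))² = 1.11 × 10^(-14)

(a) 2 (quadratic); (b) |e_{n+1}| ≈ 1.110e-14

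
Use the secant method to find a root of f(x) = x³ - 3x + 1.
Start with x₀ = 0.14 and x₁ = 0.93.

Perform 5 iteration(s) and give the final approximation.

f(x) = x³ - 3x + 1
x₀ = 0.14, x₁ = 0.93

Secant formula: x_{n+1} = x_n - f(x_n)(x_n - x_{n-1})/(f(x_n) - f(x_{n-1}))

Iteration 1:
  f(0.140000) = 0.582744
  f(0.930000) = -0.985643
  x_2 = 0.930000 - (-0.985643)×(0.930000 - 0.140000)/(-0.985643 - 0.582744)
       = 0.433529
Iteration 2:
  f(0.930000) = -0.985643
  f(0.433529) = -0.219107
  x_3 = 0.433529 - (-0.219107)×(0.433529 - 0.930000)/(-0.219107 - (-0.985643))
       = 0.291618
Iteration 3:
  f(0.433529) = -0.219107
  f(0.291618) = 0.149946
  x_4 = 0.291618 - 0.149946×(0.291618 - 0.433529)/(0.149946 - (-0.219107))
       = 0.349276
Iteration 4:
  f(0.291618) = 0.149946
  f(0.349276) = -0.005219
  x_5 = 0.349276 - (-0.005219)×(0.349276 - 0.291618)/(-0.005219 - 0.149946)
       = 0.347337
Iteration 5:
  f(0.349276) = -0.005219
  f(0.347337) = -0.000107
  x_6 = 0.347337 - (-0.000107)×(0.347337 - 0.349276)/(-0.000107 - (-0.005219))
       = 0.347296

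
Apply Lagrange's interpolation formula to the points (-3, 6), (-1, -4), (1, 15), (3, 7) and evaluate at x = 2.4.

Lagrange interpolation formula:
P(x) = Σ yᵢ × Lᵢ(x)
where Lᵢ(x) = Π_{j≠i} (x - xⱼ)/(xᵢ - xⱼ)

L_0(2.4) = (2.4 - (-1))/(-3 - (-1)) × (2.4 - 1)/(-3 - 1) × (2.4 - 3)/(-3 - 3) = 0.059500
L_1(2.4) = (2.4 - (-3))/(-1 - (-3)) × (2.4 - 1)/(-1 - 1) × (2.4 - 3)/(-1 - 3) = -0.283500
L_2(2.4) = (2.4 - (-3))/(1 - (-3)) × (2.4 - (-1))/(1 - (-1)) × (2.4 - 3)/(1 - 3) = 0.688500
L_3(2.4) = (2.4 - (-3))/(3 - (-3)) × (2.4 - (-1))/(3 - (-1)) × (2.4 - 1)/(3 - 1) = 0.535500

P(2.4) = 6×L_0(2.4) + (-4)×L_1(2.4) + 15×L_2(2.4) + 7×L_3(2.4)
P(2.4) = 15.567000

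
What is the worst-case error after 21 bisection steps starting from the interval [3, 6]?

Bisection error bound: |error| ≤ (b-a)/2^n
|error| ≤ (6 - 3)/2^21 = 3/2^21
|error| ≤ 0.0000014305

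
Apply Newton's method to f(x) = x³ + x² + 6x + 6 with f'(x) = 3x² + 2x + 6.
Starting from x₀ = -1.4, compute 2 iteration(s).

f(x) = x³ + x² + 6x + 6
f'(x) = 3x² + 2x + 6
x₀ = -1.4

Newton-Raphson formula: x_{n+1} = x_n - f(x_n)/f'(x_n)

Iteration 1:
  f(-1.400000) = -3.184000
  f'(-1.400000) = 9.080000
  x_1 = -1.400000 - (-3.184000)/9.080000 = -1.049339
Iteration 2:
  f(-1.049339) = -0.350363
  f'(-1.049339) = 7.204660
  x_2 = -1.049339 - (-0.350363)/7.204660 = -1.000709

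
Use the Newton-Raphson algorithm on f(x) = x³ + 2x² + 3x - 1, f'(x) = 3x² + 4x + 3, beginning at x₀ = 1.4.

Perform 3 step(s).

f(x) = x³ + 2x² + 3x - 1
f'(x) = 3x² + 4x + 3
x₀ = 1.4

Newton-Raphson formula: x_{n+1} = x_n - f(x_n)/f'(x_n)

Iteration 1:
  f(1.400000) = 9.864000
  f'(1.400000) = 14.480000
  x_1 = 1.400000 - 9.864000/14.480000 = 0.718785
Iteration 2:
  f(0.718785) = 2.561017
  f'(0.718785) = 7.425092
  x_2 = 0.718785 - 2.561017/7.425092 = 0.373871
Iteration 3:
  f(0.373871) = 0.453430
  f'(0.373871) = 4.914821
  x_3 = 0.373871 - 0.453430/4.914821 = 0.281613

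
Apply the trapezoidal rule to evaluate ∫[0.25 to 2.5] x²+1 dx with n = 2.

f(x) = x²+1
a = 0.25, b = 2.5, n = 2
h = (b - a)/n = 1.125000

Trapezoidal rule: (h/2)[f(x₀) + 2f(x₁) + 2f(x₂) + ... + f(xₙ)]

x_0 = 0.2500, f(x_0) = 1.062500, coefficient = 1
x_1 = 1.3750, f(x_1) = 2.890625, coefficient = 2
x_2 = 2.5000, f(x_2) = 7.250000, coefficient = 1

I ≈ (1.125000/2) × 14.093750 = 7.927734
Exact value: 7.453125
Error: 0.474609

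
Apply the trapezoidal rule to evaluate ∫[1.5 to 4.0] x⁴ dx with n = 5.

f(x) = x⁴
a = 1.5, b = 4.0, n = 5
h = (b - a)/n = 0.500000

Trapezoidal rule: (h/2)[f(x₀) + 2f(x₁) + 2f(x₂) + ... + f(xₙ)]

x_0 = 1.5000, f(x_0) = 5.062500, coefficient = 1
x_1 = 2.0000, f(x_1) = 16.000000, coefficient = 2
x_2 = 2.5000, f(x_2) = 39.062500, coefficient = 2
x_3 = 3.0000, f(x_3) = 81.000000, coefficient = 2
x_4 = 3.5000, f(x_4) = 150.062500, coefficient = 2
x_5 = 4.0000, f(x_5) = 256.000000, coefficient = 1

I ≈ (0.500000/2) × 833.312500 = 208.328125
Exact value: 203.281250
Error: 5.046875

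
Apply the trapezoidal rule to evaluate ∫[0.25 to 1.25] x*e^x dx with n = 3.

f(x) = x*e^x
a = 0.25, b = 1.25, n = 3
h = (b - a)/n = 0.333333

Trapezoidal rule: (h/2)[f(x₀) + 2f(x₁) + 2f(x₂) + ... + f(xₙ)]

x_0 = 0.2500, f(x_0) = 0.321006, coefficient = 1
x_1 = 0.5833, f(x_1) = 1.045334, coefficient = 2
x_2 = 0.9167, f(x_2) = 2.292528, coefficient = 2
x_3 = 1.2500, f(x_3) = 4.362929, coefficient = 1

I ≈ (0.333333/2) × 11.359661 = 1.893277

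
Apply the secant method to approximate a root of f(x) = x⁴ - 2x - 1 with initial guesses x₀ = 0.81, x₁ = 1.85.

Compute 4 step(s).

f(x) = x⁴ - 2x - 1
x₀ = 0.81, x₁ = 1.85

Secant formula: x_{n+1} = x_n - f(x_n)(x_n - x_{n-1})/(f(x_n) - f(x_{n-1}))

Iteration 1:
  f(0.810000) = -2.189533
  f(1.850000) = 7.013506
  x_2 = 1.850000 - 7.013506×(1.850000 - 0.810000)/(7.013506 - (-2.189533))
       = 1.057431
Iteration 2:
  f(1.850000) = 7.013506
  f(1.057431) = -1.864580
  x_3 = 1.057431 - (-1.864580)×(1.057431 - 1.850000)/(-1.864580 - 7.013506)
       = 1.223886
Iteration 3:
  f(1.057431) = -1.864580
  f(1.223886) = -1.204074
  x_4 = 1.223886 - (-1.204074)×(1.223886 - 1.057431)/(-1.204074 - (-1.864580))
       = 1.527328
Iteration 4:
  f(1.223886) = -1.204074
  f(1.527328) = 1.386979
  x_5 = 1.527328 - 1.386979×(1.527328 - 1.223886)/(1.386979 - (-1.204074))
       = 1.364897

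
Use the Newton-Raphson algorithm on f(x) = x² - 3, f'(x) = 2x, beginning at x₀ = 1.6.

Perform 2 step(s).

f(x) = x² - 3
f'(x) = 2x
x₀ = 1.6

Newton-Raphson formula: x_{n+1} = x_n - f(x_n)/f'(x_n)

Iteration 1:
  f(1.600000) = -0.440000
  f'(1.600000) = 3.200000
  x_1 = 1.600000 - (-0.440000)/3.200000 = 1.737500
Iteration 2:
  f(1.737500) = 0.018906
  f'(1.737500) = 3.475000
  x_2 = 1.737500 - 0.018906/3.475000 = 1.732059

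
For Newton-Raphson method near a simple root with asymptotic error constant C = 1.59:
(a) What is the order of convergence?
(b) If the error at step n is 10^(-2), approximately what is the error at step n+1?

(a) Newton-Raphson has quadratic (order 2) convergence near simple roots.
    This means |e_{n+1}| ≈ C|e_n|².

(b) With |e_n| = 10^(-2) and C = 1.59:
    |e_{n+1}| ≈ 1.59 × (10^(-2))² = 1.59 × 10^(-4)

(a) 2 (quadratic); (b) |e_{n+1}| ≈ 1.590e-04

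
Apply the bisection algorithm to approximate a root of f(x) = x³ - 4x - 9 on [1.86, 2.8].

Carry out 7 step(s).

f(x) = x³ - 4x - 9
Initial interval: [1.86, 2.8]

Iteration 1:
  c_1 = (1.860000 + 2.800000)/2 = 2.330000
  f(c_1) = f(2.330000) = -5.670663
  f(a) × f(c) ≥ 0, new interval: [2.330000, 2.800000]
Iteration 2:
  c_2 = (2.330000 + 2.800000)/2 = 2.565000
  f(c_2) = f(2.565000) = -2.384288
  f(a) × f(c) ≥ 0, new interval: [2.565000, 2.800000]
Iteration 3:
  c_3 = (2.565000 + 2.800000)/2 = 2.682500
  f(c_3) = f(2.682500) = -0.427250
  f(a) × f(c) ≥ 0, new interval: [2.682500, 2.800000]
Iteration 4:
  c_4 = (2.682500 + 2.800000)/2 = 2.741250
  f(c_4) = f(2.741250) = 0.633990
  f(a) × f(c) < 0, new interval: [2.682500, 2.741250]
Iteration 5:
  c_5 = (2.682500 + 2.741250)/2 = 2.711875
  f(c_5) = f(2.711875) = 0.096350
  f(a) × f(c) < 0, new interval: [2.682500, 2.711875]
Iteration 6:
  c_6 = (2.682500 + 2.711875)/2 = 2.697188
  f(c_6) = f(2.697188) = -0.167195
  f(a) × f(c) ≥ 0, new interval: [2.697188, 2.711875]
Iteration 7:
  c_7 = (2.697188 + 2.711875)/2 = 2.704531
  f(c_7) = f(2.704531) = -0.035860
  f(a) × f(c) ≥ 0, new interval: [2.704531, 2.711875]

After 7 iteration(s), the approximation is c_7 = 2.704531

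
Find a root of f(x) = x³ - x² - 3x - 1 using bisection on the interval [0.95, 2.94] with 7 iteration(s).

f(x) = x³ - x² - 3x - 1
Initial interval: [0.95, 2.94]

Iteration 1:
  c_1 = (0.950000 + 2.940000)/2 = 1.945000
  f(c_1) = f(1.945000) = -3.260041
  f(a) × f(c) ≥ 0, new interval: [1.945000, 2.940000]
Iteration 2:
  c_2 = (1.945000 + 2.940000)/2 = 2.442500
  f(c_2) = f(2.442500) = 0.278176
  f(a) × f(c) < 0, new interval: [1.945000, 2.442500]
Iteration 3:
  c_3 = (1.945000 + 2.442500)/2 = 2.193750
  f(c_3) = f(2.193750) = -1.836281
  f(a) × f(c) ≥ 0, new interval: [2.193750, 2.442500]
Iteration 4:
  c_4 = (2.193750 + 2.442500)/2 = 2.318125
  f(c_4) = f(2.318125) = -0.871162
  f(a) × f(c) ≥ 0, new interval: [2.318125, 2.442500]
Iteration 5:
  c_5 = (2.318125 + 2.442500)/2 = 2.380312
  f(c_5) = f(2.380312) = -0.320242
  f(a) × f(c) ≥ 0, new interval: [2.380312, 2.442500]
Iteration 6:
  c_6 = (2.380312 + 2.442500)/2 = 2.411406
  f(c_6) = f(2.411406) = -0.027061
  f(a) × f(c) ≥ 0, new interval: [2.411406, 2.442500]
Iteration 7:
  c_7 = (2.411406 + 2.442500)/2 = 2.426953
  f(c_7) = f(2.426953) = 0.124039
  f(a) × f(c) < 0, new interval: [2.411406, 2.426953]

After 7 iteration(s), the approximation is c_7 = 2.426953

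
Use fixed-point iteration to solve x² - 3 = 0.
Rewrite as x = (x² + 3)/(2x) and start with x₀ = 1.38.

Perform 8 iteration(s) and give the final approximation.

Equation: x² - 3 = 0
Fixed-point form: x = (x² + 3)/(2x)
x₀ = 1.38

x_1 = g(1.380000) = 1.776957
x_2 = g(1.776957) = 1.732618
x_3 = g(1.732618) = 1.732051
x_4 = g(1.732051) = 1.732051
x_5 = g(1.732051) = 1.732051
x_6 = g(1.732051) = 1.732051
x_7 = g(1.732051) = 1.732051
x_8 = g(1.732051) = 1.732051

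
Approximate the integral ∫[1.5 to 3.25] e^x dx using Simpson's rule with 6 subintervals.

f(x) = e^x
a = 1.5, b = 3.25, n = 6
h = (b - a)/n = 0.291667

Simpson's rule: (h/3)[f(x₀) + 4f(x₁) + 2f(x₂) + ... + f(xₙ)]

x_0 = 1.5000, f(x_0) = 4.481689, coefficient = 1
x_1 = 1.7917, f(x_1) = 5.999443, coefficient = 4
x_2 = 2.0833, f(x_2) = 8.031195, coefficient = 2
x_3 = 2.3750, f(x_3) = 10.751013, coefficient = 4
x_4 = 2.6667, f(x_4) = 14.391916, coefficient = 2
x_5 = 2.9583, f(x_5) = 19.265835, coefficient = 4
x_6 = 3.2500, f(x_6) = 25.790340, coefficient = 1

I ≈ (0.291667/3) × 219.183418 = 21.309499
Exact value: 21.308651
Error: 0.000848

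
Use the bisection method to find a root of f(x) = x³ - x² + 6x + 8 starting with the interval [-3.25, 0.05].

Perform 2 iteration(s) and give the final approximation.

f(x) = x³ - x² + 6x + 8
Initial interval: [-3.25, 0.05]

Iteration 1:
  c_1 = (-3.250000 + 0.050000)/2 = -1.600000
  f(c_1) = f(-1.600000) = -8.256000
  f(a) × f(c) ≥ 0, new interval: [-1.600000, 0.050000]
Iteration 2:
  c_2 = (-1.600000 + 0.050000)/2 = -0.775000
  f(c_2) = f(-0.775000) = 2.283891
  f(a) × f(c) < 0, new interval: [-1.600000, -0.775000]

After 2 iteration(s), the approximation is c_2 = -0.775000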